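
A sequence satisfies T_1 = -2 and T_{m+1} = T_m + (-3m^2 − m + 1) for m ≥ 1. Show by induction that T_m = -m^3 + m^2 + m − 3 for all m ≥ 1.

Base case: T_1 = -2, and -1^3 + 1^2 + 1 − 3 = -2.
Assume T_k = -k^3 + k^2 + k − 3.
Then T_{k+1} = T_k + (-3k^2 − k + 1) = (-k^3 + k^2 + k − 3) + (-3k^2 − k + 1) = -k^3 − 2k^2 − 2,
and -(k+1)^3 + (k+1)^2 + (k+1) − 3 = -k^3 − 2k^2 − 2.
Hence T_m = -m^3 + m^2 + m − 3 for every m ≥ 1, by induction.

T_m = -m^3 + m^2 + m − 3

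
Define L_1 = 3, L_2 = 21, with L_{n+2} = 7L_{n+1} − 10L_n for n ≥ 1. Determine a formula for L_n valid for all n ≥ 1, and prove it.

Claim: L_n = 5^n − 2^n.

Base cases: L_1 = 3 and 5^1 − 2^1 = 3; L_2 = 21 and 5^2 − 2^2 = 21.
Assume L_i = 5^i − 2^i for all 1 ≤ i ≤ j, where j ≥ 2.
Then L_{j+1} = 7L_j − 10L_{j−1} = 7·(5^j − 2^j) − 10·(5^{j−1} − 2^{j−1}) = (7·5 − 10)5^{j−1} − (7·2 − 10)2^{j−1} = 25·5^{j−1} − 4·2^{j−1} = 5^{j+1} − 2^{j+1}.
This completes the inductive step, so L_n = 5^n − 2^n for all n ≥ 1.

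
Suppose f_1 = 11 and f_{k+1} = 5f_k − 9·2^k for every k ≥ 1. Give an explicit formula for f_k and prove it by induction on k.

Claim: f_k = 5^k + 3·2^k.

Base case: f_1 = 11, and 5^1 + 3·2^1 = 5 + 6 = 11.
Assume f_j = 5^j + 3·2^j for some j ≥ 1.
Then f_{j+1} = 5f_j − 9·2^j = 5·(5^j + 3·2^j) − 9·2^j = 5^{j+1} + 15·2^j − 9·2^j = 5^{j+1} + 6·2^j = 5^{j+1} + 3·2^{j+1}.
Hence f_k = 5^k + 3·2^k for every k ≥ 1, by induction.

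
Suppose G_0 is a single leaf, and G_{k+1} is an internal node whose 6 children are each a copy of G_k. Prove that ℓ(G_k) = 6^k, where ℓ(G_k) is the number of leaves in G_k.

Base case: ℓ(G_0) = 1, and 6^0 = 1.
Assume ℓ(G_r) = 6^r.
Then ℓ(G_{r+1}) = 6·ℓ(G_r) = 6·6^r = 6^{r+1}.
This completes the inductive step, so ℓ(G_k) = 6^k for all k ≥ 0.

ℓ(G_k) = 6^k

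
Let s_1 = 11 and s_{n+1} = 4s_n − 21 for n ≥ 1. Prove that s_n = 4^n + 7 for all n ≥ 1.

Base case: s_1 = 11, and 4^1 + 7 = 4 + 7 = 11.
Assume s_r = 4^r + 7 for some r ≥ 1.
Then s_{r+1} = 4s_r − 21 = 4·(4^r + 7) − 21 = 4^{r+1} + 28 − 21 = 4^{r+1} + 7.
This completes the inductive step, so s_n = 4^n + 7 for all n ≥ 1.

s_n = 4^n + 7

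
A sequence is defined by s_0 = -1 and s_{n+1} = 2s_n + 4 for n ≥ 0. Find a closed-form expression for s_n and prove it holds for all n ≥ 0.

Claim: s_n = 3·2^n − 4.

Base case: s_0 = -1, and 3·2^0 − 4 = 3 − 4 = -1.
Assume s_m = 3·2^m − 4 for some m ≥ 0.
Then s_{m+1} = 2s_m + 4 = 2·(3·2^m − 4) + 4 = 6·2^m − 8 + 4 = 3·2^{m+1} − 4.
This completes the inductive step, so s_n = 3·2^n − 4 for all n ≥ 0.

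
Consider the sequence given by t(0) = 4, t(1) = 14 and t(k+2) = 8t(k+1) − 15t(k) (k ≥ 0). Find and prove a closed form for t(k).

Claim: t(k) = 3·3^k + 5^k.

Base cases: t(0) = 4 and 3·3^0 + 5^0 = 4; t(1) = 14 and 3·3^1 + 5^1 = 14.
Assume t(i) = 3·3^i + 5^i for all 0 ≤ i ≤ j, where j ≥ 1.
Then t(j+1) = 8t(j) − 15t(j−1) = 8·(3·3^j + 5^j) − 15·(3·3^{j−1} + 5^{j−1}) = 3·(8·3 − 15)3^{j−1} + (8·5 − 15)5^{j−1} = 27·3^{j−1} + 25·5^{j−1} = 3·3^{j+1} + 5^{j+1}.
This completes the inductive step, so t(k) = 3·3^k + 5^k for all k ≥ 0.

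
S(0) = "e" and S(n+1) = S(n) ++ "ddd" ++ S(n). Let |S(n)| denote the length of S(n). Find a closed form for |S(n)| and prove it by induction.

Claim: |S(n)| = 2^{n+2} − 3.

Base case: |S(0)| = 1, and 2^{0+2} − 3 = 1.
Assume |S(j)| = 2^{j+2} − 3.
Then |S(j+1)| = |S(j)| + 3 + |S(j)| = 2|S(j)| + 3 = 2(2^{j+2} − 3) + 3 = 2^{j+3} − 6 + 3 = 2^{j+3} − 3.
So the formula holds for j+1, and by induction |S(n)| = 2^{n+2} − 3 for all n ≥ 0.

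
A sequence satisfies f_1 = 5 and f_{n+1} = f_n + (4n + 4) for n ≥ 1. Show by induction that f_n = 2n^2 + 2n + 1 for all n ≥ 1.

Base case: f_1 = 5, and 2·1^2 + 2·1 + 1 = 5.
Assume f_k = 2k^2 + 2k + 1.
Then f_{k+1} = f_k + (4k + 4) = (2k^2 + 2k + 1) + (4k + 4) = 2k^2 + 6k + 5,
and 2·(k+1)^2 + 2·(k+1) + 1 = 2k^2 + 6k + 5.
By induction, f_n = 2n^2 + 2n + 1 for all n ≥ 1.

f_n = 2n^2 + 2n + 1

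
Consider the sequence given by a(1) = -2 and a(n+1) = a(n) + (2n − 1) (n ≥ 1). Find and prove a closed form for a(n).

Claim: a(n) = n^2 − 2n − 1.

Base case: a(1) = -2, and 1^2 − 2·1 − 1 = -2.
Assume a(m) = m^2 − 2m − 1.
Then a(m+1) = a(m) + (2m − 1) = (m^2 − 2m − 1) + (2m − 1) = m^2 − 2,
and (m+1)^2 − 2·(m+1) − 1 = m^2 − 2.
Hence a(n) = n^2 − 2n − 1 for every n ≥ 1, by induction.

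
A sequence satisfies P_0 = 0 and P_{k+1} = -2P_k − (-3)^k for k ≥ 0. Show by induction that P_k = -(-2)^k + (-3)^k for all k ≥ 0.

Base case: P_0 = 0, and -(-2)^0 + (-3)^0 = -1 + 1 = 0.
Assume P_m = -(-2)^m + (-3)^m for some m ≥ 0.
Then P_{m+1} = -2P_m − (-3)^m = -2·(-(-2)^m + (-3)^m) − (-3)^m = -(-2)^{m+1} − 2·(-3)^m − (-3)^m = -(-2)^{m+1} − 3·(-3)^m = -(-2)^{m+1} + (-3)^{m+1}.
So the formula holds for m+1, and by induction P_k = -(-2)^k + (-3)^k for all k ≥ 0.

P_k = -(-2)^k + (-3)^k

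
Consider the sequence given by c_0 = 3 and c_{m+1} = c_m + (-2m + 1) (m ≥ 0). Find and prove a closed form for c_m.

Claim: c_m = -m^2 + 2m + 3.

Base case: c_0 = 3, and -0^2 + 2·0 + 3 = 3.
Assume c_r = -r^2 + 2r + 3.
Then c_{r+1} = c_r + (-2r + 1) = (-r^2 + 2r + 3) + (-2r + 1) = -r^2 + 4,
and -(r+1)^2 + 2·(r+1) + 3 = -r^2 + 4.
By induction, c_m = -m^2 + 2m + 3 for all m ≥ 0.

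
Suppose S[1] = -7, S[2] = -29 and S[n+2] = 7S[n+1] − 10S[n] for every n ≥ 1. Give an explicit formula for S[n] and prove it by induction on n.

Claim: S[n] = -2^n − 5^n.

Base cases: S[1] = -7 and -2^1 − 5^1 = -7; S[2] = -29 and -2^2 − 5^2 = -29.
Assume S[j] = -2^j − 5^j for all 1 ≤ j ≤ r, where r ≥ 2.
Then S[r+1] = 7S[r] − 10S[r−1] = 7·(-2^r − 5^r) − 10·(-2^{r−1} − 5^{r−1}) = -(7·2 − 10)2^{r−1} − (7·5 − 10)5^{r−1} = -4·2^{r−1} − 25·5^{r−1} = -2^{r+1} − 5^{r+1}.
So the formula holds for r+1, and by strong induction S[n] = -2^n − 5^n for all n ≥ 1.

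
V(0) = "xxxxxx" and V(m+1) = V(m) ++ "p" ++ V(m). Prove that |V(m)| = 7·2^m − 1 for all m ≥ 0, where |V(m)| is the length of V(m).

Base case: |V(0)| = 6, and 7·2^0 − 1 = 6.
Assume |V(j)| = 7·2^j − 1.
Then |V(j+1)| = |V(j)| + 1 + |V(j)| = 2|V(j)| + 1 = 2(7·2^j − 1) + 1 = 7·2^{j+1} − 2 + 1 = 7·2^{j+1} − 1.
Hence |V(m)| = 7·2^m − 1 for every m ≥ 0, by induction.

|V(m)| = 7·2^m − 1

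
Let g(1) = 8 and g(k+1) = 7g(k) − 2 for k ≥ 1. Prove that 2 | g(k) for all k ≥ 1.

Base case: g(1) = 8 = 2·4, so 2 | g(1).
Assume 2 | g(j), so g(j) = 2t for some integer t.
Then g(j+1) = 7g(j) − 2 = 7·(2t) − 2 = 2(7t − 1), so 2 | g(j+1).
By induction, 2 | g(k) for all k ≥ 1.

2 | g(k)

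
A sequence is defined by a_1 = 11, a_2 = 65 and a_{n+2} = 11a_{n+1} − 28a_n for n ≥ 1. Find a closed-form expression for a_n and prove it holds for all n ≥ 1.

Claim: a_n = 4^n + 7^n.

Base cases: a_1 = 11 and 4^1 + 7^1 = 11; a_2 = 65 and 4^2 + 7^2 = 65.
Assume a_j = 4^j + 7^j for all 1 ≤ j ≤ m, where m ≥ 2.
Then a_{m+1} = 11a_m − 28a_{m−1} = 11·(4^m + 7^m) − 28·(4^{m−1} + 7^{m−1}) = (11·4 − 28)4^{m−1} + (11·7 − 28)7^{m−1} = 16·4^{m−1} + 49·7^{m−1} = 4^{m+1} + 7^{m+1}.
This completes the inductive step, so a_n = 4^n + 7^n for all n ≥ 1.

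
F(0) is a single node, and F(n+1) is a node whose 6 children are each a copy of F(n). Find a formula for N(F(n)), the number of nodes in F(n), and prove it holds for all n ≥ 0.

Claim: N(F(n)) = (6^{n+1} − 1)/5.

Base case: N(F(0)) = 1, and (6^{0+1} − 1)/5 = 1.
Assume N(F(j)) = (6^{j+1} − 1)/5.
Then N(F(j+1)) = 1 + 6N(F(j)) = 1 + 6·(6^{j+1} − 1)/5 = 1 + (6^{j+2} − 6)/5 = (5 + 6^{j+2} − 6)/5 = (6^{j+2} − 1)/5.
Hence N(F(n)) = (6^{n+1} − 1)/5 for every n ≥ 0, by induction.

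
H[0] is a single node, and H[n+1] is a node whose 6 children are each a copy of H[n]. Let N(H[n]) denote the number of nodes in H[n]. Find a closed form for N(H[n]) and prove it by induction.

Claim: N(H[n]) = (6^{n+1} − 1)/5.

Base case: N(H[0]) = 1, and (6^{0+1} − 1)/5 = 1.
Assume N(H[j]) = (6^{j+1} − 1)/5.
Then N(H[j+1]) = 1 + 6N(H[j]) = 1 + 6·(6^{j+1} − 1)/5 = 1 + (6^{j+2} − 6)/5 = (5 + 6^{j+2} − 6)/5 = (6^{j+2} − 1)/5.
Hence N(H[n]) = (6^{n+1} − 1)/5 for every n ≥ 0, by induction.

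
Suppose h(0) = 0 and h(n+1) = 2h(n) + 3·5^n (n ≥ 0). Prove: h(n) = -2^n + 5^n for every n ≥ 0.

Base case: h(0) = 0, and -2^0 + 5^0 = -1 + 1 = 0.
Assume h(j) = -2^j + 5^j for some j ≥ 0.
Then h(j+1) = 2h(j) + 3·5^j = 2·(-2^j + 5^j) + 3·5^j = -2^{j+1} + 2·5^j + 3·5^j = -2^{j+1} + 5·5^j = -2^{j+1} + 5^{j+1}.
By induction, h(n) = -2^n + 5^n for all n ≥ 0.

h(n) = -2^n + 5^n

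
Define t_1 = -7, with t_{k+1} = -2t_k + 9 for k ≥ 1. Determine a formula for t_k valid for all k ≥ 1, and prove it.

Claim: t_k = 5·(-2)^k + 3.

Base case: t_1 = -7, and 5·(-2)^1 + 3 = -10 + 3 = -7.
Assume t_r = 5·(-2)^r + 3 for some r ≥ 1.
Then t_{r+1} = -2t_r + 9 = -2·(5·(-2)^r + 3) + 9 = -10·(-2)^r − 6 + 9 = 5·(-2)^{r+1} + 3.
By induction, t_k = 5·(-2)^k + 3 for all k ≥ 1.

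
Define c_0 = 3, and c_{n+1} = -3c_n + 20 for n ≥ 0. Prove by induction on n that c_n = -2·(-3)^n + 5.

Base case: c_0 = 3, and -2·(-3)^0 + 5 = -2 + 5 = 3.
Assume c_k = -2·(-3)^k + 5 for some k ≥ 0.
Then c_{k+1} = -3c_k + 20 = -3·(-2·(-3)^k + 5) + 20 = 6·(-3)^k − 15 + 20 = -2·(-3)^{k+1} + 5.
So the formula holds for k+1, and by induction c_n = -2·(-3)^n + 5 for all n ≥ 0.

c_n = -2·(-3)^n + 5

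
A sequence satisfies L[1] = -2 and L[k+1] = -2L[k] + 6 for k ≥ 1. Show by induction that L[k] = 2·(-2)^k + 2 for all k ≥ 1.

Base case: L[1] = -2, and 2·(-2)^1 + 2 = -4 + 2 = -2.
Assume L[m] = 2·(-2)^m + 2 for some m ≥ 1.
Then L[m+1] = -2L[m] + 6 = -2·(2·(-2)^m + 2) + 6 = -4·(-2)^m − 4 + 6 = 2·(-2)^{m+1} + 2.
So the formula holds for m+1, and by induction L[k] = 2·(-2)^k + 2 for all k ≥ 1.

L[k] = 2·(-2)^k + 2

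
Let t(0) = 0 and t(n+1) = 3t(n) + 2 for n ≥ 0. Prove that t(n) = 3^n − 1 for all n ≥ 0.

Base case: t(0) = 0, and 3^0 − 1 = 1 − 1 = 0.
Assume t(j) = 3^j − 1 for some j ≥ 0.
Then t(j+1) = 3t(j) + 2 = 3·(3^j − 1) + 2 = 3^{j+1} − 3 + 2 = 3^{j+1} − 1.
By induction, t(n) = 3^n − 1 for all n ≥ 0.

t(n) = 3^n − 1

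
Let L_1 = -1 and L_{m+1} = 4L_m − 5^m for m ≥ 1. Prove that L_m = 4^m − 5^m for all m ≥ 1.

Base case: L_1 = -1, and 4^1 − 5^1 = 4 − 5 = -1.
Assume L_k = 4^k − 5^k for some k ≥ 1.
Then L_{k+1} = 4L_k − 5^k = 4·(4^k − 5^k) − 5^k = 4^{k+1} − 4·5^k − 5^k = 4^{k+1} − 5·5^k = 4^{k+1} − 5^{k+1}.
So the formula holds for k+1, and by induction L_m = 4^m − 5^m for all m ≥ 1.

L_m = 4^m − 5^m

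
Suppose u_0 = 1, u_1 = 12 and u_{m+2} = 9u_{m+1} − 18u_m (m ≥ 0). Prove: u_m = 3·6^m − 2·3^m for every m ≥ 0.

Base cases: u_0 = 1 and 3·6^0 − 2·3^0 = 1; u_1 = 12 and 3·6^1 − 2·3^1 = 12.
Assume u_i = 3·6^i − 2·3^i for all 0 ≤ i ≤ j, where j ≥ 1.
Then u_{j+1} = 9u_j − 18u_{j−1} = 9·(3·6^j − 2·3^j) − 18·(3·6^{j−1} − 2·3^{j−1}) = 3·(9·6 − 18)6^{j−1} − 2·(9·3 − 18)3^{j−1} = 108·6^{j−1} − 18·3^{j−1} = 3·6^{j+1} − 2·3^{j+1}.
Hence u_m = 3·6^m − 2·3^m for every m ≥ 0, by strong induction.

u_m = 3·6^m − 2·3^m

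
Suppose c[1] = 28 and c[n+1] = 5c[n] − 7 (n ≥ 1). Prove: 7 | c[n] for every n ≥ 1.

Base case: c[1] = 28 = 7·4, so 7 | c[1].
Assume 7 | c[r], so c[r] = 7t for some integer t.
Then c[r+1] = 5c[r] − 7 = 5·(7t) − 7 = 7(5t − 1), so 7 | c[r+1].
So the property holds for r+1, and by induction 7 | c[n] for all n ≥ 1.

7 | c[n]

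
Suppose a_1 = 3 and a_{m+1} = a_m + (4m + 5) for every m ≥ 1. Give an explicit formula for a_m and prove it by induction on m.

Claim: a_m = 2m^2 + 3m − 2.

Base case: a_1 = 3, and 2·1^2 + 3·1 − 2 = 3.
Assume a_k = 2k^2 + 3k − 2.
Then a_{k+1} = a_k + (4k + 5) = (2k^2 + 3k − 2) + (4k + 5) = 2k^2 + 7k + 3,
and 2·(k+1)^2 + 3·(k+1) − 2 = 2k^2 + 7k + 3.
Hence a_m = 2m^2 + 3m − 2 for every m ≥ 1, by induction.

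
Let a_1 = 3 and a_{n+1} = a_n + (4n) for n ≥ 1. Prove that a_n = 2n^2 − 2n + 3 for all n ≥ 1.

Base case: a_1 = 3, and 2·1^2 − 2·1 + 3 = 3.
Assume a_m = 2m^2 − 2m + 3.
Then a_{m+1} = a_m + (4m) = (2m^2 − 2m + 3) + (4m) = 2m^2 + 2m + 3,
and 2·(m+1)^2 − 2·(m+1) + 3 = 2m^2 + 2m + 3.
By induction, a_n = 2n^2 − 2n + 3 for all n ≥ 1.

a_n = 2n^2 − 2n + 3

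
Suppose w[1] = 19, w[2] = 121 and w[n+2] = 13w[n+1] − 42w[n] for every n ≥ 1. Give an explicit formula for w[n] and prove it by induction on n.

Claim: w[n] = 2·6^n + 7^n.

Base cases: w[1] = 19 and 2·6^1 + 7^1 = 19; w[2] = 121 and 2·6^2 + 7^2 = 121.
Assume w[i] = 2·6^i + 7^i for all 1 ≤ i ≤ j, where j ≥ 2.
Then w[j+1] = 13w[j] − 42w[j−1] = 13·(2·6^j + 7^j) − 42·(2·6^{j−1} + 7^{j−1}) = 2·(13·6 − 42)6^{j−1} + (13·7 − 42)7^{j−1} = 72·6^{j−1} + 49·7^{j−1} = 2·6^{j+1} + 7^{j+1}.
So the formula holds for j+1, and by strong induction w[n] = 2·6^n + 7^n for all n ≥ 1.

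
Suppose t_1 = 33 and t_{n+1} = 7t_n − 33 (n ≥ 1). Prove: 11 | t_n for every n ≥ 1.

Base case: t_1 = 33 = 11·3, so 11 | t_1.
Assume 11 | t_r, so t_r = 11s for some integer s.
Then t_{r+1} = 7t_r − 33 = 7·(11s) − 33 = 11(7s − 3), so 11 | t_{r+1}.
Hence 11 | t_n for every n ≥ 1, by induction.

11 | t_n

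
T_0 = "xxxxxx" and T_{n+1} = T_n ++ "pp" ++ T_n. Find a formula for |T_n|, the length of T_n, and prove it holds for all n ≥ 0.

Claim: |T_n| = 2^{n+3} − 2.

Base case: |T_0| = 6, and 2^{0+3} − 2 = 6.
Assume |T_k| = 2^{k+3} − 2.
Then |T_{k+1}| = |T_k| + 2 + |T_k| = 2|T_k| + 2 = 2(2^{k+3} − 2) + 2 = 2^{k+1+3} − 4 + 2 = 2^{k+1+3} − 2.
This completes the inductive step, so |T_n| = 2^{n+3} − 2 for all n ≥ 0.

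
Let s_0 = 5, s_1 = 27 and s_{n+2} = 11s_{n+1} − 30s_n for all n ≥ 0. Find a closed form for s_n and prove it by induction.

Claim: s_n = 3·5^n + 2·6^n.

Base cases: s_0 = 5 and 3·5^0 + 2·6^0 = 5; s_1 = 27 and 3·5^1 + 2·6^1 = 27.
Assume s_i = 3·5^i + 2·6^i for all 0 ≤ i ≤ j, where j ≥ 1.
Then s_{j+1} = 11s_j − 30s_{j−1} = 11·(3·5^j + 2·6^j) − 30·(3·5^{j−1} + 2·6^{j−1}) = 3·(11·5 − 30)5^{j−1} + 2·(11·6 − 30)6^{j−1} = 75·5^{j−1} + 72·6^{j−1} = 3·5^{j+1} + 2·6^{j+1}.
This completes the inductive step, so s_n = 3·5^n + 2·6^n for all n ≥ 0.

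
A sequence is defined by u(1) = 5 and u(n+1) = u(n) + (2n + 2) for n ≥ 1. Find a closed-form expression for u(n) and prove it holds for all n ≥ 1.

Claim: u(n) = n^2 + n + 3.

Base case: u(1) = 5, and 1^2 + 1 + 3 = 5.
Assume u(r) = r^2 + r + 3.
Then u(r+1) = u(r) + (2r + 2) = (r^2 + r + 3) + (2r + 2) = r^2 + 3r + 5,
and (r+1)^2 + (r+1) + 3 = r^2 + 3r + 5.
This completes the inductive step, so u(n) = n^2 + n + 3 for all n ≥ 1.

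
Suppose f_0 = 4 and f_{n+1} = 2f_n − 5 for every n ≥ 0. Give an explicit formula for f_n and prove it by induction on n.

Claim: f_n = -2^n + 5.

Base case: f_0 = 4, and -2^0 + 5 = -1 + 5 = 4.
Assume f_j = -2^j + 5 for some j ≥ 0.
Then f_{j+1} = 2f_j − 5 = 2·(-2^j + 5) − 5 = -2^{j+1} + 10 − 5 = -2^{j+1} + 5.
By induction, f_n = -2^n + 5 for all n ≥ 0.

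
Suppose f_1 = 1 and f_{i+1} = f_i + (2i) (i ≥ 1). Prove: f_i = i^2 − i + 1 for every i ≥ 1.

Base case: f_1 = 1, and 1^2 − 1 + 1 = 1.
Assume f_m = m^2 − m + 1.
Then f_{m+1} = f_m + (2m) = (m^2 − m + 1) + (2m) = m^2 + m + 1,
and (m+1)^2 − (m+1) + 1 = m^2 + m + 1.
Hence f_i = i^2 − i + 1 for every i ≥ 1, by induction.

f_i = i^2 − i + 1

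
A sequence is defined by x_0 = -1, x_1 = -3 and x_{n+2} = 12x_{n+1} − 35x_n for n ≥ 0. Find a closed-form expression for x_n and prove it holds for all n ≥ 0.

Claim: x_n = 7^n − 2·5^n.

Base cases: x_0 = -1 and 7^0 − 2·5^0 = -1; x_1 = -3 and 7^1 − 2·5^1 = -3.
Assume x_i = 7^i − 2·5^i for all 0 ≤ i ≤ j, where j ≥ 1.
Then x_{j+1} = 12x_j − 35x_{j−1} = 12·(7^j − 2·5^j) − 35·(7^{j−1} − 2·5^{j−1}) = (12·7 − 35)7^{j−1} − 2·(12·5 − 35)5^{j−1} = 49·7^{j−1} − 50·5^{j−1} = 7^{j+1} − 2·5^{j+1}.
Hence x_n = 7^n − 2·5^n for every n ≥ 0, by strong induction.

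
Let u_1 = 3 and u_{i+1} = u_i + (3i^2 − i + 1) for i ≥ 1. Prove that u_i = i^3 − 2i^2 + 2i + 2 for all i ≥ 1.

Base case: u_1 = 3, and 1^3 − 2·1^2 + 2·1 + 2 = 3.
Assume u_m = m^3 − 2m^2 + 2m + 2.
Then u_{m+1} = u_m + (3m^2 − m + 1) = (m^3 − 2m^2 + 2m + 2) + (3m^2 − m + 1) = m^3 + m^2 + m + 3,
and (m+1)^3 − 2·(m+1)^2 + 2·(m+1) + 2 = m^3 + m^2 + m + 3.
By induction, u_i = i^3 − 2i^2 + 2i + 2 for all i ≥ 1.

u_i = i^3 − 2i^2 + 2i + 2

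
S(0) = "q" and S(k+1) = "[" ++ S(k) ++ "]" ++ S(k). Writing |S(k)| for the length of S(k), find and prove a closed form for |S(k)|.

Claim: |S(k)| = 3·2^k − 2.

Base case: |S(0)| = 1, and 3·2^0 − 2 = 1.
Assume |S(r)| = 3·2^r − 2.
Then |S(r+1)| = 1 + |S(r)| + 1 + |S(r)| = 2|S(r)| + 2 = 2(3·2^r − 2) + 2 = 3·2^{r+1} − 4 + 2 = 3·2^{r+1} − 2.
So the formula holds for r+1, and by induction |S(k)| = 3·2^k − 2 for all k ≥ 0.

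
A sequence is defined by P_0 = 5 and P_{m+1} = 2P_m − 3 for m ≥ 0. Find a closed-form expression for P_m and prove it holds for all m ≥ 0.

Claim: P_m = 2^{m+1} + 3.

Base case: P_0 = 5, and 2^{0+1} + 3 = 2 + 3 = 5.
Assume P_r = 2^{r+1} + 3 for some r ≥ 0.
Then P_{r+1} = 2P_r − 3 = 2·(2^{r+1} + 3) − 3 = 2^{r+2} + 6 − 3 = 2^{r+2} + 3.
Hence P_m = 2^{m+1} + 3 for every m ≥ 0, by induction.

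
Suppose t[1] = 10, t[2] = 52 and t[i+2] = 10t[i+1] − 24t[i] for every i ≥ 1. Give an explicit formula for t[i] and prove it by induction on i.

Claim: t[i] = 4^i + 6^i.

Base cases: t[1] = 10 and 4^1 + 6^1 = 10; t[2] = 52 and 4^2 + 6^2 = 52.
Assume t[p] = 4^p + 6^p for all 1 ≤ p ≤ j, where j ≥ 2.
Then t[j+1] = 10t[j] − 24t[j−1] = 10·(4^j + 6^j) − 24·(4^{j−1} + 6^{j−1}) = (10·4 − 24)4^{j−1} + (10·6 − 24)6^{j−1} = 16·4^{j−1} + 36·6^{j−1} = 4^{j+1} + 6^{j+1}.
By strong induction, t[i] = 4^i + 6^i for all i ≥ 1.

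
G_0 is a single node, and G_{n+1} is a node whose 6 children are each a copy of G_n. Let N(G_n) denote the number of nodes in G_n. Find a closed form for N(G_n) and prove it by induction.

Claim: N(G_n) = (6^{n+1} − 1)/5.

Base case: N(G_0) = 1, and (6^{0+1} − 1)/5 = 1.
Assume N(G_j) = (6^{j+1} − 1)/5.
Then N(G_{j+1}) = 1 + 6N(G_j) = 1 + 6·(6^{j+1} − 1)/5 = 1 + (6^{j+2} − 6)/5 = (5 + 6^{j+2} − 6)/5 = (6^{j+2} − 1)/5.
Hence N(G_n) = (6^{n+1} − 1)/5 for every n ≥ 0, by induction.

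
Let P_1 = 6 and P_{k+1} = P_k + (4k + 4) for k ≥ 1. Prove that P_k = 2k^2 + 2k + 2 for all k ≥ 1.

Base case: P_1 = 6, and 2·1^2 + 2·1 + 2 = 6.
Assume P_j = 2j^2 + 2j + 2.
Then P_{j+1} = P_j + (4j + 4) = (2j^2 + 2j + 2) + (4j + 4) = 2j^2 + 6j + 6,
and 2·(j+1)^2 + 2·(j+1) + 2 = 2j^2 + 6j + 6.
This completes the inductive step, so P_k = 2k^2 + 2k + 2 for all k ≥ 1.

P_k = 2k^2 + 2k + 2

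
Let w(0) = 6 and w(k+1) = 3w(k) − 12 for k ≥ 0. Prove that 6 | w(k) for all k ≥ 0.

Base case: w(0) = 6 = 6·1, so 6 | w(0).
Assume 6 | w(r), so w(r) = 6t for some integer t.
Then w(r+1) = 3w(r) − 12 = 3·(6t) − 12 = 6(3t − 2), so 6 | w(r+1).
So the property holds for r+1, and by induction 6 | w(k) for all k ≥ 0.

6 | w(k)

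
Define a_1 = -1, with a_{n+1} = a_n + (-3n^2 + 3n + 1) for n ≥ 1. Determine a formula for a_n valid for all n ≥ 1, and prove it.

Claim: a_n = -n^3 + 3n^2 − n − 2.

Base case: a_1 = -1, and -1^3 + 3·1^2 − 1 − 2 = -1.
Assume a_j = -j^3 + 3j^2 − j − 2.
Then a_{j+1} = a_j + (-3j^2 + 3j + 1) = (-j^3 + 3j^2 − j − 2) + (-3j^2 + 3j + 1) = -j^3 + 2j − 1,
and -(j+1)^3 + 3·(j+1)^2 − (j+1) − 2 = -j^3 + 2j − 1.
By induction, a_n = -n^3 + 3n^2 − n − 2 for all n ≥ 1.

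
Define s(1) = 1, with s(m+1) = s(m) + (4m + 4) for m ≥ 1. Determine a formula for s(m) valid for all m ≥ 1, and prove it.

Claim: s(m) = 2m^2 + 2m − 3.

Base case: s(1) = 1, and 2·1^2 + 2·1 − 3 = 1.
Assume s(r) = 2r^2 + 2r − 3.
Then s(r+1) = s(r) + (4r + 4) = (2r^2 + 2r − 3) + (4r + 4) = 2r^2 + 6r + 1,
and 2·(r+1)^2 + 2·(r+1) − 3 = 2r^2 + 6r + 1.
By induction, s(m) = 2m^2 + 2m − 3 for all m ≥ 1.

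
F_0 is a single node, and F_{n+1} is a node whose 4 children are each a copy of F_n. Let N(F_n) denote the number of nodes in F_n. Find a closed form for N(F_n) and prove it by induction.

Claim: N(F_n) = (4^{n+1} − 1)/3.

Base case: N(F_0) = 1, and (4^{0+1} − 1)/3 = 1.
Assume N(F_r) = (4^{r+1} − 1)/3.
Then N(F_{r+1}) = 1 + 4N(F_r) = 1 + 4·(4^{r+1} − 1)/3 = 1 + (4^{r+2} − 4)/3 = (3 + 4^{r+2} − 4)/3 = (4^{r+2} − 1)/3.
Hence N(F_n) = (4^{n+1} − 1)/3 for every n ≥ 0, by induction.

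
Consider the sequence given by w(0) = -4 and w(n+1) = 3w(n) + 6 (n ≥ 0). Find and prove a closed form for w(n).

Claim: w(n) = -3^n − 3.

Base case: w(0) = -4, and -3^0 − 3 = -1 − 3 = -4.
Assume w(k) = -3^k − 3 for some k ≥ 0.
Then w(k+1) = 3w(k) + 6 = 3·(-3^k − 3) + 6 = -3^{k+1} − 9 + 6 = -3^{k+1} − 3.
By induction, w(n) = -3^n − 3 for all n ≥ 0.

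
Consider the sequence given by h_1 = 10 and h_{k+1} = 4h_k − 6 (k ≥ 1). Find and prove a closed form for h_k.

Claim: h_k = 2·4^k + 2.

Base case: h_1 = 10, and 2·4^1 + 2 = 8 + 2 = 10.
Assume h_j = 2·4^j + 2 for some j ≥ 1.
Then h_{j+1} = 4h_j − 6 = 4·(2·4^j + 2) − 6 = 8·4^j + 8 − 6 = 2·4^{j+1} + 2.
By induction, h_k = 2·4^k + 2 for all k ≥ 1.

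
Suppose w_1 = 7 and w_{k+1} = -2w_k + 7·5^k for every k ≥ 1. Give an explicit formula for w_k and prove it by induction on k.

Claim: w_k = -(-2)^k + 5^k.

Base case: w_1 = 7, and -(-2)^1 + 5^1 = 2 + 5 = 7.
Assume w_r = -(-2)^r + 5^r for some r ≥ 1.
Then w_{r+1} = -2w_r + 7·5^r = -2·(-(-2)^r + 5^r) + 7·5^r = -(-2)^{r+1} − 2·5^r + 7·5^r = -(-2)^{r+1} + 5·5^r = -(-2)^{r+1} + 5^{r+1}.
This completes the inductive step, so w_k = -(-2)^k + 5^k for all k ≥ 1.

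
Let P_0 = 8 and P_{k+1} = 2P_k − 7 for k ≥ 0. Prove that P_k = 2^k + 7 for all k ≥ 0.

Base case: P_0 = 8, and 2^0 + 7 = 1 + 7 = 8.
Assume P_j = 2^j + 7 for some j ≥ 0.
Then P_{j+1} = 2P_j − 7 = 2·(2^j + 7) − 7 = 2^{j+1} + 14 − 7 = 2^{j+1} + 7.
This completes the inductive step, so P_k = 2^k + 7 for all k ≥ 0.

P_k = 2^k + 7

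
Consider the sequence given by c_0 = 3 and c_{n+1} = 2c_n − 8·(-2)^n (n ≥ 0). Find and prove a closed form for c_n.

Claim: c_n = 2^n + 2·(-2)^n.

Base case: c_0 = 3, and 2^0 + 2·(-2)^0 = 1 + 2 = 3.
Assume c_r = 2^r + 2·(-2)^r for some r ≥ 0.
Then c_{r+1} = 2c_r − 8·(-2)^r = 2·(2^r + 2·(-2)^r) − 8·(-2)^r = 2^{r+1} + 4·(-2)^r − 8·(-2)^r = 2^{r+1} − 4·(-2)^r = 2^{r+1} + 2·(-2)^{r+1}.
By induction, c_n = 2^n + 2·(-2)^n for all n ≥ 0.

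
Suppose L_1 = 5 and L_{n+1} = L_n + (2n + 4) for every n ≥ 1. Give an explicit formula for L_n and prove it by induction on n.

Claim: L_n = n^2 + 3n + 1.

Base case: L_1 = 5, and 1^2 + 3·1 + 1 = 5.
Assume L_j = j^2 + 3j + 1.
Then L_{j+1} = L_j + (2j + 4) = (j^2 + 3j + 1) + (2j + 4) = j^2 + 5j + 5,
and (j+1)^2 + 3·(j+1) + 1 = j^2 + 5j + 5.
This completes the inductive step, so L_n = n^2 + 3n + 1 for all n ≥ 1.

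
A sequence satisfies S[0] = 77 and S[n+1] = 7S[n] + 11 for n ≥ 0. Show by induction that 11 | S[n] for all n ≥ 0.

Base case: S[0] = 77 = 11·7, so 11 | S[0].
Assume 11 | S[m], so S[m] = 11t for some integer t.
Then S[m+1] = 7S[m] + 11 = 7·(11t) + 11 = 11(7t + 1), so 11 | S[m+1].
Hence 11 | S[n] for every n ≥ 0, by induction.

11 | S[n]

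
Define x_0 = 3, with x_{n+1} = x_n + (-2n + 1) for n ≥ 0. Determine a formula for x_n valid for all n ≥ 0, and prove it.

Claim: x_n = -n^2 + 2n + 3.

Base case: x_0 = 3, and -0^2 + 2·0 + 3 = 3.
Assume x_m = -m^2 + 2m + 3.
Then x_{m+1} = x_m + (-2m + 1) = (-m^2 + 2m + 3) + (-2m + 1) = -m^2 + 4,
and -(m+1)^2 + 2·(m+1) + 3 = -m^2 + 4.
By induction, x_n = -n^2 + 2n + 3 for all n ≥ 0.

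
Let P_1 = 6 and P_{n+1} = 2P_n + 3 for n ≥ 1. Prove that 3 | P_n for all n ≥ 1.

Base case: P_1 = 6 = 3·2, so 3 | P_1.
Assume 3 | P_r, so P_r = 3t for some integer t.
Then P_{r+1} = 2P_r + 3 = 2·(3t) + 3 = 3(2t + 1), so 3 | P_{r+1}.
This completes the inductive step, so 3 | P_n for all n ≥ 1.

3 | P_n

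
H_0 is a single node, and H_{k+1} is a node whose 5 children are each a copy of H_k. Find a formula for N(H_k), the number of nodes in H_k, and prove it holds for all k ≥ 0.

Claim: N(H_k) = (5^{k+1} − 1)/4.

Base case: N(H_0) = 1, and (5^{0+1} − 1)/4 = 1.
Assume N(H_m) = (5^{m+1} − 1)/4.
Then N(H_{m+1}) = 1 + 5N(H_m) = 1 + 5·(5^{m+1} − 1)/4 = 1 + (5^{m+2} − 5)/4 = (4 + 5^{m+2} − 5)/4 = (5^{m+2} − 1)/4.
Hence N(H_k) = (5^{k+1} − 1)/4 for every k ≥ 0, by induction.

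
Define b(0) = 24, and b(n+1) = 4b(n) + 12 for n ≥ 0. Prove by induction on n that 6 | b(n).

Base case: b(0) = 24 = 6·4, so 6 | b(0).
Assume 6 | b(j), so b(j) = 6t for some integer t.
Then b(j+1) = 4b(j) + 12 = 4·(6t) + 12 = 6(4t + 2), so 6 | b(j+1).
So the property holds for j+1, and by induction 6 | b(n) for all n ≥ 0.

6 | b(n)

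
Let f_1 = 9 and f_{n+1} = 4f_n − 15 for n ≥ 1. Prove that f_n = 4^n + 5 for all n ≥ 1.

Base case: f_1 = 9, and 4^1 + 5 = 4 + 5 = 9.
Assume f_k = 4^k + 5 for some k ≥ 1.
Then f_{k+1} = 4f_k − 15 = 4·(4^k + 5) − 15 = 4^{k+1} + 20 − 15 = 4^{k+1} + 5.
So the formula holds for k+1, and by induction f_n = 4^n + 5 for all n ≥ 1.

f_n = 4^n + 5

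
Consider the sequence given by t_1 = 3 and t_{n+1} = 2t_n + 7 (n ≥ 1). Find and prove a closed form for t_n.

Claim: t_n = 5·2^n − 7.

Base case: t_1 = 3, and 5·2^1 − 7 = 10 − 7 = 3.
Assume t_j = 5·2^j − 7 for some j ≥ 1.
Then t_{j+1} = 2t_j + 7 = 2·(5·2^j − 7) + 7 = 10·2^j − 14 + 7 = 5·2^{j+1} − 7.
This completes the inductive step, so t_n = 5·2^n − 7 for all n ≥ 1.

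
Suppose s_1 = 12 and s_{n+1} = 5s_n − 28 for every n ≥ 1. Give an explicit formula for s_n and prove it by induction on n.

Claim: s_n = 5^n + 7.

Base case: s_1 = 12, and 5^1 + 7 = 5 + 7 = 12.
Assume s_r = 5^r + 7 for some r ≥ 1.
Then s_{r+1} = 5s_r − 28 = 5·(5^r + 7) − 28 = 5^{r+1} + 35 − 28 = 5^{r+1} + 7.
By induction, s_n = 5^n + 7 for all n ≥ 1.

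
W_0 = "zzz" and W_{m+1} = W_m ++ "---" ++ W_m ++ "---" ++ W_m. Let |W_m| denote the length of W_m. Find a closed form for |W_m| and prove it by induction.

Claim: |W_m| = 6·3^m − 3.

Base case: |W_0| = 3, and 6·3^0 − 3 = 3.
Assume |W_k| = 6·3^k − 3.
Then |W_{k+1}| = 3|W_k| + 6 = 3(6·3^k − 3) + 6 = 6·3^{k+1} − 9 + 6 = 6·3^{k+1} − 3.
Hence |W_m| = 6·3^m − 3 for every m ≥ 0, by induction.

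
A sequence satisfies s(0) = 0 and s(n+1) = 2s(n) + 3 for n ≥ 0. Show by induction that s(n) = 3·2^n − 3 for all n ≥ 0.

Base case: s(0) = 0, and 3·2^0 − 3 = 3 − 3 = 0.
Assume s(k) = 3·2^k − 3 for some k ≥ 0.
Then s(k+1) = 2s(k) + 3 = 2·(3·2^k − 3) + 3 = 6·2^k − 6 + 3 = 3·2^{k+1} − 3.
This completes the inductive step, so s(n) = 3·2^n − 3 for all n ≥ 0.

s(n) = 3·2^n − 3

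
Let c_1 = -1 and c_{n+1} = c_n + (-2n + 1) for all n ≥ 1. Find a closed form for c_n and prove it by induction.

Claim: c_n = -n^2 + 2n − 2.

Base case: c_1 = -1, and -1^2 + 2·1 − 2 = -1.
Assume c_m = -m^2 + 2m − 2.
Then c_{m+1} = c_m + (-2m + 1) = (-m^2 + 2m − 2) + (-2m + 1) = -m^2 − 1,
and -(m+1)^2 + 2·(m+1) − 2 = -m^2 − 1.
By induction, c_n = -n^2 + 2n − 2 for all n ≥ 1.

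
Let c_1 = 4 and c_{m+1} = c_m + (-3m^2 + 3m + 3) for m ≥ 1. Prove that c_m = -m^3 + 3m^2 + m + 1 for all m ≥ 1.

Base case: c_1 = 4, and -1^3 + 3·1^2 + 1 + 1 = 4.
Assume c_r = -r^3 + 3r^2 + r + 1.
Then c_{r+1} = c_r + (-3r^2 + 3r + 3) = (-r^3 + 3r^2 + r + 1) + (-3r^2 + 3r + 3) = -r^3 + 4r + 4,
and -(r+1)^3 + 3·(r+1)^2 + (r+1) + 1 = -r^3 + 4r + 4.
This completes the inductive step, so c_m = -m^3 + 3m^2 + m + 1 for all m ≥ 1.

c_m = -m^3 + 3m^2 + m + 1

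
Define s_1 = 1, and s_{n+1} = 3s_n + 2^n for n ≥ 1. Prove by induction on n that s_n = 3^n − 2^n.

Base case: s_1 = 1, and 3^1 − 2^1 = 3 − 2 = 1.
Assume s_r = 3^r − 2^r for some r ≥ 1.
Then s_{r+1} = 3s_r + 2^r = 3·(3^r − 2^r) + 2^r = 3^{r+1} − 3·2^r + 2^r = 3^{r+1} − 2·2^r = 3^{r+1} − 2^{r+1}.
Hence s_n = 3^n − 2^n for every n ≥ 1, by induction.

s_n = 3^n − 2^n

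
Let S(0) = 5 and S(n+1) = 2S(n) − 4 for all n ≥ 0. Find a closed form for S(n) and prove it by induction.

Claim: S(n) = 2^n + 4.

Base case: S(0) = 5, and 2^0 + 4 = 1 + 4 = 5.
Assume S(r) = 2^r + 4 for some r ≥ 0.
Then S(r+1) = 2S(r) − 4 = 2·(2^r + 4) − 4 = 2^{r+1} + 8 − 4 = 2^{r+1} + 4.
So the formula holds for r+1, and by induction S(n) = 2^n + 4 for all n ≥ 0.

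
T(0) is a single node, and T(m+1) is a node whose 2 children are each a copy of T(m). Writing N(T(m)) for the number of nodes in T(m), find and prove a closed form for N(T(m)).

Claim: N(T(m)) = 2^{m+1} − 1.

Base case: N(T(0)) = 1, and 2^{0+1} − 1 = 1.
Assume N(T(r)) = 2^{r+1} − 1.
Then N(T(r+1)) = 1 + 2N(T(r)) = 1 + 2(2^{r+1} − 1) = 2^{r+2} − 2 + 1 = 2^{r+2} − 1.
Hence N(T(m)) = 2^{m+1} − 1 for every m ≥ 0, by induction.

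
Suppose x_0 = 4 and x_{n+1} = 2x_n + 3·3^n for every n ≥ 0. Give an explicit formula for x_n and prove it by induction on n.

Claim: x_n = 2^n + 3·3^n.

Base case: x_0 = 4, and 2^0 + 3·3^0 = 1 + 3 = 4.
Assume x_m = 2^m + 3·3^m for some m ≥ 0.
Then x_{m+1} = 2x_m + 3·3^m = 2·(2^m + 3·3^m) + 3·3^m = 2^{m+1} + 6·3^m + 3·3^m = 2^{m+1} + 9·3^m = 2^{m+1} + 3·3^{m+1}.
So the formula holds for m+1, and by induction x_n = 2^n + 3·3^n for all n ≥ 0.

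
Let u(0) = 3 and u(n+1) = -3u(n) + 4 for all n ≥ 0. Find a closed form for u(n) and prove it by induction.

Claim: u(n) = 2·(-3)^n + 1.

Base case: u(0) = 3, and 2·(-3)^0 + 1 = 2 + 1 = 3.
Assume u(j) = 2·(-3)^j + 1 for some j ≥ 0.
Then u(j+1) = -3u(j) + 4 = -3·(2·(-3)^j + 1) + 4 = -6·(-3)^j − 3 + 4 = 2·(-3)^{j+1} + 1.
This completes the inductive step, so u(n) = 2·(-3)^n + 1 for all n ≥ 0.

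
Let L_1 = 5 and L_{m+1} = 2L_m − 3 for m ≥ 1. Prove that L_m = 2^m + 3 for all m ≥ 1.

Base case: L_1 = 5, and 2^1 + 3 = 2 + 3 = 5.
Assume L_r = 2^r + 3 for some r ≥ 1.
Then L_{r+1} = 2L_r − 3 = 2·(2^r + 3) − 3 = 2^{r+1} + 6 − 3 = 2^{r+1} + 3.
Hence L_m = 2^m + 3 for every m ≥ 1, by induction.

L_m = 2^m + 3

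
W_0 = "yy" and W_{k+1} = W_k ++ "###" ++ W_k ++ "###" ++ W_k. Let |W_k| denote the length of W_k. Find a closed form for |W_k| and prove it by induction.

Claim: |W_k| = 5·3^k − 3.

Base case: |W_0| = 2, and 5·3^0 − 3 = 2.
Assume |W_j| = 5·3^j − 3.
Then |W_{j+1}| = 3|W_j| + 6 = 3(5·3^j − 3) + 6 = 5·3^{j+1} − 9 + 6 = 5·3^{j+1} − 3.
This completes the inductive step, so |W_k| = 5·3^k − 3 for all k ≥ 0.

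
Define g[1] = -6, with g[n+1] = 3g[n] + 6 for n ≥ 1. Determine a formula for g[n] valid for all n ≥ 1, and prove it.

Claim: g[n] = -3^n − 3.

Base case: g[1] = -6, and -3^1 − 3 = -3 − 3 = -6.
Assume g[m] = -3^m − 3 for some m ≥ 1.
Then g[m+1] = 3g[m] + 6 = 3·(-3^m − 3) + 6 = -3^{m+1} − 9 + 6 = -3^{m+1} − 3.
By induction, g[n] = -3^n − 3 for all n ≥ 1.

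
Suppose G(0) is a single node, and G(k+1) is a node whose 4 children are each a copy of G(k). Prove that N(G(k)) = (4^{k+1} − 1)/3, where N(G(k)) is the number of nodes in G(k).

Base case: N(G(0)) = 1, and (4^{0+1} − 1)/3 = 1.
Assume N(G(m)) = (4^{m+1} − 1)/3.
Then N(G(m+1)) = 1 + 4N(G(m)) = 1 + 4·(4^{m+1} − 1)/3 = 1 + (4^{m+2} − 4)/3 = (3 + 4^{m+2} − 4)/3 = (4^{m+2} − 1)/3.
By induction, N(G(k)) = (4^{k+1} − 1)/3 for all k ≥ 0.

N(G(k)) = (4^{k+1} − 1)/3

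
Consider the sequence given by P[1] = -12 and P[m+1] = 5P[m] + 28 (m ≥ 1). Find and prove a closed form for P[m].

Claim: P[m] = -5^m − 7.

Base case: P[1] = -12, and -5^1 − 7 = -5 − 7 = -12.
Assume P[j] = -5^j − 7 for some j ≥ 1.
Then P[j+1] = 5P[j] + 28 = 5·(-5^j − 7) + 28 = -5^{j+1} − 35 + 28 = -5^{j+1} − 7.
This completes the inductive step, so P[m] = -5^m − 7 for all m ≥ 1.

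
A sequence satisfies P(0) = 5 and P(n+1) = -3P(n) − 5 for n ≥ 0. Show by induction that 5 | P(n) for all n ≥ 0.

Base case: P(0) = 5 = 5·1, so 5 | P(0).
Assume 5 | P(j), so P(j) = 5t for some integer t.
Then P(j+1) = -3P(j) − 5 = -3·(5t) − 5 = 5(-3t − 1), so 5 | P(j+1).
By induction, 5 | P(n) for all n ≥ 0.

5 | P(n)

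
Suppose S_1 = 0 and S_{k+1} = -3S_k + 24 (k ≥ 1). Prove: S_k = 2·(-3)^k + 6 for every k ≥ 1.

Base case: S_1 = 0, and 2·(-3)^1 + 6 = -6 + 6 = 0.
Assume S_r = 2·(-3)^r + 6 for some r ≥ 1.
Then S_{r+1} = -3S_r + 24 = -3·(2·(-3)^r + 6) + 24 = -6·(-3)^r − 18 + 24 = 2·(-3)^{r+1} + 6.
This completes the inductive step, so S_k = 2·(-3)^k + 6 for all k ≥ 1.

S_k = 2·(-3)^k + 6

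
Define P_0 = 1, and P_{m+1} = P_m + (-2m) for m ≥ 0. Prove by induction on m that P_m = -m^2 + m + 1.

Base case: P_0 = 1, and -0^2 + 0 + 1 = 1.
Assume P_k = -k^2 + k + 1.
Then P_{k+1} = P_k + (-2k) = (-k^2 + k + 1) + (-2k) = -k^2 − k + 1,
and -(k+1)^2 + (k+1) + 1 = -k^2 − k + 1.
Hence P_m = -m^2 + m + 1 for every m ≥ 0, by induction.

P_m = -m^2 + m + 1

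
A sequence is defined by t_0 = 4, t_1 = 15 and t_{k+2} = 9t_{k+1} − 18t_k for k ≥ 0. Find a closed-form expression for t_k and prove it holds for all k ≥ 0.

Claim: t_k = 3·3^k + 6^k.

Base cases: t_0 = 4 and 3·3^0 + 6^0 = 4; t_1 = 15 and 3·3^1 + 6^1 = 15.
Assume t_i = 3·3^i + 6^i for all 0 ≤ i ≤ j, where j ≥ 1.
Then t_{j+1} = 9t_j − 18t_{j−1} = 9·(3·3^j + 6^j) − 18·(3·3^{j−1} + 6^{j−1}) = 3·(9·3 − 18)3^{j−1} + (9·6 − 18)6^{j−1} = 27·3^{j−1} + 36·6^{j−1} = 3·3^{j+1} + 6^{j+1}.
By strong induction, t_k = 3·3^k + 6^k for all k ≥ 0.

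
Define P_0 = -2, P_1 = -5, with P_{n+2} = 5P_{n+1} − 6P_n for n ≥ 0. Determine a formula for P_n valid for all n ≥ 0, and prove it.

Claim: P_n = -3^n − 2^n.

Base cases: P_0 = -2 and -3^0 − 2^0 = -2; P_1 = -5 and -3^1 − 2^1 = -5.
Assume P_j = -3^j − 2^j for all 0 ≤ j ≤ k, where k ≥ 1.
Then P_{k+1} = 5P_k − 6P_{k−1} = 5·(-3^k − 2^k) − 6·(-3^{k−1} − 2^{k−1}) = -(5·3 − 6)3^{k−1} − (5·2 − 6)2^{k−1} = -9·3^{k−1} − 4·2^{k−1} = -3^{k+1} − 2^{k+1}.
By strong induction, P_n = -3^n − 2^n for all n ≥ 0.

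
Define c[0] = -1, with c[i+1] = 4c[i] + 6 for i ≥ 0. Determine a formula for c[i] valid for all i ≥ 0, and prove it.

Claim: c[i] = 4^i − 2.

Base case: c[0] = -1, and 4^0 − 2 = 1 − 2 = -1.
Assume c[k] = 4^k − 2 for some k ≥ 0.
Then c[k+1] = 4c[k] + 6 = 4·(4^k − 2) + 6 = 4^{k+1} − 8 + 6 = 4^{k+1} − 2.
This completes the inductive step, so c[i] = 4^i − 2 for all i ≥ 0.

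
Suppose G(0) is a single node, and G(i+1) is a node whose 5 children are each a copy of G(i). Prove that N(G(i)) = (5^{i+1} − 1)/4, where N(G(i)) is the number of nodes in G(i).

Base case: N(G(0)) = 1, and (5^{0+1} − 1)/4 = 1.
Assume N(G(r)) = (5^{r+1} − 1)/4.
Then N(G(r+1)) = 1 + 5N(G(r)) = 1 + 5·(5^{r+1} − 1)/4 = 1 + (5^{r+2} − 5)/4 = (4 + 5^{r+2} − 5)/4 = (5^{r+2} − 1)/4.
Hence N(G(i)) = (5^{i+1} − 1)/4 for every i ≥ 0, by induction.

N(G(i)) = (5^{i+1} − 1)/4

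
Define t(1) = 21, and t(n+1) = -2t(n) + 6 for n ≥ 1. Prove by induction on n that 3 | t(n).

Base case: t(1) = 21 = 3·7, so 3 | t(1).
Assume 3 | t(k), so t(k) = 3s for some integer s.
Then t(k+1) = -2t(k) + 6 = -2·(3s) + 6 = 3(-2s + 2), so 3 | t(k+1).
This completes the inductive step, so 3 | t(n) for all n ≥ 1.

3 | t(n)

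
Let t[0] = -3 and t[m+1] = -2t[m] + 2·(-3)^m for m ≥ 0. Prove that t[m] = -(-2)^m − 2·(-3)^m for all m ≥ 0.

Base case: t[0] = -3, and -(-2)^0 − 2·(-3)^0 = -1 − 2 = -3.
Assume t[j] = -(-2)^j − 2·(-3)^j for some j ≥ 0.
Then t[j+1] = -2t[j] + 2·(-3)^j = -2·(-(-2)^j − 2·(-3)^j) + 2·(-3)^j = -(-2)^{j+1} + 4·(-3)^j + 2·(-3)^j = -(-2)^{j+1} + 6·(-3)^j = -(-2)^{j+1} − 2·(-3)^{j+1}.
Hence t[m] = -(-2)^m − 2·(-3)^m for every m ≥ 0, by induction.

t[m] = -(-2)^m − 2·(-3)^m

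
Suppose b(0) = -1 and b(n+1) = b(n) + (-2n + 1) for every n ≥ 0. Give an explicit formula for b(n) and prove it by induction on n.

Claim: b(n) = -n^2 + 2n − 1.

Base case: b(0) = -1, and -0^2 + 2·0 − 1 = -1.
Assume b(r) = -r^2 + 2r − 1.
Then b(r+1) = b(r) + (-2r + 1) = (-r^2 + 2r − 1) + (-2r + 1) = -r^2,
and -(r+1)^2 + 2·(r+1) − 1 = -r^2.
This completes the inductive step, so b(n) = -n^2 + 2n − 1 for all n ≥ 0.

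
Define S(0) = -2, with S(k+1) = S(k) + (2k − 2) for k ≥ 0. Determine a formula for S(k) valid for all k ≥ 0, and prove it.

Claim: S(k) = k^2 − 3k − 2.

Base case: S(0) = -2, and 0^2 − 3·0 − 2 = -2.
Assume S(r) = r^2 − 3r − 2.
Then S(r+1) = S(r) + (2r − 2) = (r^2 − 3r − 2) + (2r − 2) = r^2 − r − 4,
and (r+1)^2 − 3·(r+1) − 2 = r^2 − r − 4.
By induction, S(k) = k^2 − 3k − 2 for all k ≥ 0.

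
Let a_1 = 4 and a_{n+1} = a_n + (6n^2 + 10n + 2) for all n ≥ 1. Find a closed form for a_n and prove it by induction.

Claim: a_n = 2n^3 + 2n^2 − 2n + 2.

Base case: a_1 = 4, and 2·1^3 + 2·1^2 − 2·1 + 2 = 4.
Assume a_j = 2j^3 + 2j^2 − 2j + 2.
Then a_{j+1} = a_j + (6j^2 + 10j + 2) = (2j^3 + 2j^2 − 2j + 2) + (6j^2 + 10j + 2) = 2j^3 + 8j^2 + 8j + 4,
and 2·(j+1)^3 + 2·(j+1)^2 − 2·(j+1) + 2 = 2j^3 + 8j^2 + 8j + 4.
Hence a_n = 2n^3 + 2n^2 − 2n + 2 for every n ≥ 1, by induction.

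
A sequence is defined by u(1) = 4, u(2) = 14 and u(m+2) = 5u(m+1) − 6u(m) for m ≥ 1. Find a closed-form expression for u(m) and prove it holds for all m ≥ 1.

Claim: u(m) = -2^m + 2·3^m.

Base cases: u(1) = 4 and -2^1 + 2·3^1 = 4; u(2) = 14 and -2^2 + 2·3^2 = 14.
Assume u(j) = -2^j + 2·3^j for all 1 ≤ j ≤ r, where r ≥ 2.
Then u(r+1) = 5u(r) − 6u(r−1) = 5·(-2^r + 2·3^r) − 6·(-2^{r−1} + 2·3^{r−1}) = -(5·2 − 6)2^{r−1} + 2·(5·3 − 6)3^{r−1} = -4·2^{r−1} + 18·3^{r−1} = -2^{r+1} + 2·3^{r+1}.
This completes the inductive step, so u(m) = -2^m + 2·3^m for all m ≥ 1.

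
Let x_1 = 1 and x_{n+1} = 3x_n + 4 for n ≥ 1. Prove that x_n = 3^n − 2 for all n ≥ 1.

Base case: x_1 = 1, and 3^1 − 2 = 3 − 2 = 1.
Assume x_k = 3^k − 2 for some k ≥ 1.
Then x_{k+1} = 3x_k + 4 = 3·(3^k − 2) + 4 = 3^{k+1} − 6 + 4 = 3^{k+1} − 2.
This completes the inductive step, so x_n = 3^n − 2 for all n ≥ 1.

x_n = 3^n − 2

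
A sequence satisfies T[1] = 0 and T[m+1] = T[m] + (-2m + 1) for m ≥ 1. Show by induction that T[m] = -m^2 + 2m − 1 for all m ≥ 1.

Base case: T[1] = 0, and -1^2 + 2·1 − 1 = 0.
Assume T[r] = -r^2 + 2r − 1.
Then T[r+1] = T[r] + (-2r + 1) = (-r^2 + 2r − 1) + (-2r + 1) = -r^2,
and -(r+1)^2 + 2·(r+1) − 1 = -r^2.
By induction, T[m] = -m^2 + 2m − 1 for all m ≥ 1.

T[m] = -m^2 + 2m − 1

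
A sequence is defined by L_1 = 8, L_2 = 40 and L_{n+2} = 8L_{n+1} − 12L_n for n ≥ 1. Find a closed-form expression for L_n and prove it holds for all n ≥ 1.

Claim: L_n = 2^n + 6^n.

Base cases: L_1 = 8 and 2^1 + 6^1 = 8; L_2 = 40 and 2^2 + 6^2 = 40.
Assume L_j = 2^j + 6^j for all 1 ≤ j ≤ k, where k ≥ 2.
Then L_{k+1} = 8L_k − 12L_{k−1} = 8·(2^k + 6^k) − 12·(2^{k−1} + 6^{k−1}) = (8·2 − 12)2^{k−1} + (8·6 − 12)6^{k−1} = 4·2^{k−1} + 36·6^{k−1} = 2^{k+1} + 6^{k+1}.
This completes the inductive step, so L_n = 2^n + 6^n for all n ≥ 1.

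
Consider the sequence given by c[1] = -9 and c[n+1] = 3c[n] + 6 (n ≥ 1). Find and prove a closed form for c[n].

Claim: c[n] = -2·3^n − 3.

Base case: c[1] = -9, and -2·3^1 − 3 = -6 − 3 = -9.
Assume c[m] = -2·3^m − 3 for some m ≥ 1.
Then c[m+1] = 3c[m] + 6 = 3·(-2·3^m − 3) + 6 = -6·3^m − 9 + 6 = -2·3^{m+1} − 3.
This completes the inductive step, so c[n] = -2·3^n − 3 for all n ≥ 1.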